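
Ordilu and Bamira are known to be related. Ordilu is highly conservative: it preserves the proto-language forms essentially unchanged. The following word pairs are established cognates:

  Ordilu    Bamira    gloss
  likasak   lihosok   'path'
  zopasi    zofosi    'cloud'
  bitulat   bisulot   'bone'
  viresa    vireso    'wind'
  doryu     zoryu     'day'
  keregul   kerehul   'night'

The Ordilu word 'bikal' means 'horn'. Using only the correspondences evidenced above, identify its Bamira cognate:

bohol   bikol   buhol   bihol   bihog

likasak ~ lihosok — Ordilu k corresponds to Bamira h between vowels (before a back vowel).
likasak ~ lihosok, zopasi ~ zofosi — Ordilu a corresponds to Bamira o after a consonant, before a consonant other than r, m, n, p, b, f, v.
Applying these to Ordilu 'bikal':
  bikal → bihal   (k→h between vowels (before a back vowel))
  bihal → bihol   (a→o after a consonant, before a consonant other than r, m, n, p, b, f, v)
So the Bamira cognate is 'bihol'.

bihol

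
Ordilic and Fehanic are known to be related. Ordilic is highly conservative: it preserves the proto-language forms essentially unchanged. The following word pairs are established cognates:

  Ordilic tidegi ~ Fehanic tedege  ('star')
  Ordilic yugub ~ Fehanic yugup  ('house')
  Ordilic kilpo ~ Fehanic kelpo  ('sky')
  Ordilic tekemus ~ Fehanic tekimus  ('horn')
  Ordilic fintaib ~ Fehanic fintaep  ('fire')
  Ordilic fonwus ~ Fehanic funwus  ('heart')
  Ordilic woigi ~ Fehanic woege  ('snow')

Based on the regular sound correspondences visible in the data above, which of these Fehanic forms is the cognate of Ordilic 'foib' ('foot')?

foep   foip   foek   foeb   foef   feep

foep

fintaib ~ fintaep — Ordilic i corresponds to Fehanic e after a vowel, before a labial obstruent.
yugub ~ yugup, fintaib ~ fintaep — Ordilic b corresponds to Fehanic p word-finally.
Applying these to Ordilic 'foib':
  foib → foeb   (i→e after a vowel, before a labial obstruent)
  foeb → foep   (b→p word-finally)
So the Fehanic cognate is 'foep'.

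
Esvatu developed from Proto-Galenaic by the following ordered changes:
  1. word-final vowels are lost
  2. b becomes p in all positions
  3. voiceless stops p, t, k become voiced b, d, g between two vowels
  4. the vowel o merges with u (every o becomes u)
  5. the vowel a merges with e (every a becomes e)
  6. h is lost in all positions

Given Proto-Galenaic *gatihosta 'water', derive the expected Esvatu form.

gediust

Esvatu: *gatihosta > gatihost > gadihost > gadihust > gedihust > gediust  (by apocope, intervocalic voicing, vowel merger, vowel merger, h-loss)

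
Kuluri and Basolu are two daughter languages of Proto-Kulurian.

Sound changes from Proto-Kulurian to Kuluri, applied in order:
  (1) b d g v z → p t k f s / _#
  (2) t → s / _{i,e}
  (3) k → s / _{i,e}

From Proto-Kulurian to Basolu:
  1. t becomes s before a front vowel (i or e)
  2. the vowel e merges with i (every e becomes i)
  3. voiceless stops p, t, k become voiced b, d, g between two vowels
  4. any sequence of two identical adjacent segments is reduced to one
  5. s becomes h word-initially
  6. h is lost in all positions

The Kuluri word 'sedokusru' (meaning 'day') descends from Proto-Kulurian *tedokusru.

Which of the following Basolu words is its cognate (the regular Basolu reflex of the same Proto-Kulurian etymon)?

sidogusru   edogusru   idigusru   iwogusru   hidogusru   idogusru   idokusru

idogusru

Basolu: start from *tedokusru.
  rule 1 (palatalisation): tedokusru → sedokusru
  rule 2 (vowel merger): sedokusru → sidokusru
  rule 3 (intervocalic voicing): sidokusru → sidogusru
  rule 4: no change — sidogusru
  rule 5 (debuccalisation): sidogusru → hidogusru
  rule 6 (h-loss): hidogusru → idogusru
  ⇒ Basolu idogusru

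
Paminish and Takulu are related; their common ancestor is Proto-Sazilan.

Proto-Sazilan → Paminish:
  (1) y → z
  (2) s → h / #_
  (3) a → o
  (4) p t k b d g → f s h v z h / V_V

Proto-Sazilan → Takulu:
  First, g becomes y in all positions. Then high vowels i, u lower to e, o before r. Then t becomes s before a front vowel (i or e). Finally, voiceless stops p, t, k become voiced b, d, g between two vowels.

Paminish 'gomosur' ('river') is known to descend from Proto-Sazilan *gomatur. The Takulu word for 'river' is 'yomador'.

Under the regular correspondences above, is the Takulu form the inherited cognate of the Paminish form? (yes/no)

Derive the expected Takulu reflex of *gomatur:
Takulu: *gomatur > yomatur > yomator > yomador  (by unconditioned shift, pre-rhotic lowering, intervocalic voicing)
Takulu 'yomador' matches the regular reflex exactly, so the pair is cognate.

yes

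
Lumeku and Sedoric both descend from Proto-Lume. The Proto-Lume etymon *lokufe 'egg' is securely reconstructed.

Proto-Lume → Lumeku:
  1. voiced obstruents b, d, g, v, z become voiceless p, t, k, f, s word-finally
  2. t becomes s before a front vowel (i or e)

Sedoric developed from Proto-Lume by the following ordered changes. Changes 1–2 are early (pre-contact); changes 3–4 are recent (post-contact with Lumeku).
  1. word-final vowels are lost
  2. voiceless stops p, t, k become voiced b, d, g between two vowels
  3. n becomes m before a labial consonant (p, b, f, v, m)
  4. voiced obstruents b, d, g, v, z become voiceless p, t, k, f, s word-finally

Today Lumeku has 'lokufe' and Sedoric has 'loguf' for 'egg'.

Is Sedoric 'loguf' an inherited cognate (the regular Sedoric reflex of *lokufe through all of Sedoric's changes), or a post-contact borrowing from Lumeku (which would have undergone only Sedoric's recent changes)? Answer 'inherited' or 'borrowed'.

inherited

If inherited, *lokufe would pass through all of Sedoric's changes:
Sedoric: *lokufe
  lokufe → lokuf   [apocope]
  lokuf → loguf   [intervocalic voicing]
  loguf (rule 3 does not apply)
  loguf (rule 4 does not apply)
  giving Sedoric loguf.
If borrowed from Lumeku 'lokufe' after the early changes, it would undergo only the recent ones:
  rule 3 (nasal place assimilation): no change (lokufe)
  rule 4 (final devoicing): no change (lokufe)
  ⇒ as a loan: lokufe
Sedoric 'loguf' matches the inherited outcome exactly, so it is an inherited cognate, not a loan.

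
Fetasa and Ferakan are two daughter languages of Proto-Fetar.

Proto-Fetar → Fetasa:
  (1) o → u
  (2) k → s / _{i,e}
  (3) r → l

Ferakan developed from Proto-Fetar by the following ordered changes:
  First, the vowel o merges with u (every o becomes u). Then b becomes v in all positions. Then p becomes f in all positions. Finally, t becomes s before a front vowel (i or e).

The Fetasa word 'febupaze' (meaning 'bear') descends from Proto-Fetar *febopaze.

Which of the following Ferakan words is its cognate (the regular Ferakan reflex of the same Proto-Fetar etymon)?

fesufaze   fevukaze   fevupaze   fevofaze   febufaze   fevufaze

fevufaze

Ferakan: *febopaze > febupaze > fevupaze > fevufaze  (by vowel merger, unconditioned shift, unconditioned shift)
Only 'fevufaze' matches the regular Ferakan development of *febopaze.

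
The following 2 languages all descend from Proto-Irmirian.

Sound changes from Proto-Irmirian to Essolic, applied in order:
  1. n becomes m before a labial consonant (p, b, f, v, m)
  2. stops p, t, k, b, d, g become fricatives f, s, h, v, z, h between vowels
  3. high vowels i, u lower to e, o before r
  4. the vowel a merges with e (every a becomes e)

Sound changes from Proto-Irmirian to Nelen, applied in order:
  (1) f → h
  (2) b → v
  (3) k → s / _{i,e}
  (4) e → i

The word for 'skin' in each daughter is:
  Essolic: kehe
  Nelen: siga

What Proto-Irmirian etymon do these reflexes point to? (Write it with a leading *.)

Position 2: Essolic has e, Nelen has i. Taking the neighbouring segments as reconstructed: Essolic e could go back to *a or *e; Nelen i could go back to *e or *i — the one source consistent with every daughter is *e.
Position 4: Essolic has e, Nelen has a. Nelen preserves a here (none of its changes turn any other segment into a), so the proto-segment is *a.
Position 3: Essolic has h, Nelen has g. Nelen preserves g here (none of its changes turn any other segment into g), so the proto-segment is *g.
Continuing position by position gives *kega; check it forward:
Essolic: *kega
  kega (rule 1 does not apply)
  kega → keha   [intervocalic lenition]
  keha (rule 3 does not apply)
  keha → kehe   [vowel merger]
  giving Essolic kehe.
Nelen: *kega
  kega (rule 1 does not apply)
  kega (rule 2 does not apply)
  kega → sega   [palatalisation]
  sega → siga   [vowel merger]
  giving Nelen siga.
No other proto-form is consistent with every reflex, so the reconstruction is *kega.

*kega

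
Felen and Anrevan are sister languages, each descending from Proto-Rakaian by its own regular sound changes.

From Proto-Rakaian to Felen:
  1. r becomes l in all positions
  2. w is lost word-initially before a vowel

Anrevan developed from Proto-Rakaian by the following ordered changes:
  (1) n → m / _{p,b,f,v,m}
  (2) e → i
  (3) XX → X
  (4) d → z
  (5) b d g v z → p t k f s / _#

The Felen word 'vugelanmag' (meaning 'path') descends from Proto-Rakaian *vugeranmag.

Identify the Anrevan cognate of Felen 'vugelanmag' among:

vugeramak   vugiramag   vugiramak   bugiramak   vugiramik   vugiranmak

Anrevan: start from *vugeranmag.
  rule 1 (nasal place assimilation): vugeranmag → vugerammag
  rule 2 (vowel merger): vugerammag → vugirammag
  rule 3 (degemination): vugirammag → vugiramag
  rule 4: no change — vugiramag
  rule 5 (final devoicing): vugiramag → vugiramak
  ⇒ Anrevan vugiramak

vugiramak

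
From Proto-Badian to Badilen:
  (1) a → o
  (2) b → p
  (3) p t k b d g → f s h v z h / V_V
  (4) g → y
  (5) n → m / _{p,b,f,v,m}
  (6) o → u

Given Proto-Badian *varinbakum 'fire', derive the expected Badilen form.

Badilen: start from *varinbakum.
  rule 1 (vowel merger): varinbakum → vorinbokum
  rule 2 (unconditioned shift): vorinbokum → vorinpokum
  rule 3 (intervocalic lenition): vorinpokum → vorinpohum
  rule 4: no change — vorinpohum
  rule 5 (nasal place assimilation): vorinpohum → vorimpohum
  rule 6 (vowel merger): vorimpohum → vurimpuhum
  ⇒ Badilen vurimpuhum

vurimpuhum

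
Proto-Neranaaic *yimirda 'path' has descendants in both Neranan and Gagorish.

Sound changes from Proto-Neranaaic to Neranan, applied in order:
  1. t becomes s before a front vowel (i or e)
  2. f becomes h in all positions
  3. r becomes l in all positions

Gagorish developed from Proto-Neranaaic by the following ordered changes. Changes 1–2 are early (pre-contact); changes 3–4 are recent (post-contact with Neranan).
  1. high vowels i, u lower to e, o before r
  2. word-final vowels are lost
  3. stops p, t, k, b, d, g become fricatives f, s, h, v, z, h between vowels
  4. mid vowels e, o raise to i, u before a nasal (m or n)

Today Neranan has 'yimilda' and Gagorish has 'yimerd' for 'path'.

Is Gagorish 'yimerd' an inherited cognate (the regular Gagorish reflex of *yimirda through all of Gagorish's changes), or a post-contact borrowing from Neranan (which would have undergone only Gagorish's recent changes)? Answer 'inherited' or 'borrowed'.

If inherited, *yimirda would pass through all of Gagorish's changes:
Gagorish: start from *yimirda.
  rule 1 (pre-rhotic lowering): yimirda → yimerda
  rule 2 (apocope): yimerda → yimerd
  rule 3: no change — yimerd
  rule 4: no change — yimerd
  ⇒ Gagorish yimerd
If borrowed from Neranan 'yimilda' after the early changes, it would undergo only the recent ones:
  rule 3 (intervocalic lenition): no change (yimilda)
  rule 4 (pre-nasal raising): no change (yimilda)
  ⇒ as a loan: yimilda
Gagorish 'yimerd' matches the inherited outcome exactly, so it is an inherited cognate, not a loan.

inherited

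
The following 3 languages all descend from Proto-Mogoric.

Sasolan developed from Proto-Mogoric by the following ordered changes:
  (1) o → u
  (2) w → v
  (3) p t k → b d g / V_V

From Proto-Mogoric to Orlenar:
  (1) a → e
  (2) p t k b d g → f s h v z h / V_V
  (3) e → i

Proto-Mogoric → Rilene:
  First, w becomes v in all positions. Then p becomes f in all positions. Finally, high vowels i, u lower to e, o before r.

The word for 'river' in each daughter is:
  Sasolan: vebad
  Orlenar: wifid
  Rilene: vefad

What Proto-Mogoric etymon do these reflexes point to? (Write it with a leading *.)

Position 1: Sasolan has v, Orlenar has w, Rilene has v. Orlenar preserves w here (none of its changes turn any other segment into w), so the proto-segment is *w.
Position 4: Sasolan has a, Orlenar has i, Rilene has a. Sasolan preserves a here (none of its changes turn any other segment into a), so the proto-segment is *a.
Position 3: Sasolan has b, Orlenar has f, Rilene has f. Taking the neighbouring segments as reconstructed: Sasolan b could go back to *p or *b; Orlenar f could go back to *p or *f; Rilene f could go back to *p or *f — the one source consistent with every daughter is *p.
Continuing position by position gives *wepad; check it forward:
Sasolan: *wepad
  wepad (rule 1 does not apply)
  wepad → vepad   [unconditioned shift]
  vepad → vebad   [intervocalic voicing]
  giving Sasolan vebad.
Orlenar: start from *wepad.
  rule 1 (vowel merger): wepad → weped
  rule 2 (intervocalic lenition): weped → wefed
  rule 3 (vowel merger): wefed → wifid
  ⇒ Orlenar wifid
Rilene: *wepad > vepad > vefad  (by unconditioned shift, unconditioned shift)
Only *wepad yields all of Sasolan vebad, Orlenar wifid, Rilene vefad.

*wepad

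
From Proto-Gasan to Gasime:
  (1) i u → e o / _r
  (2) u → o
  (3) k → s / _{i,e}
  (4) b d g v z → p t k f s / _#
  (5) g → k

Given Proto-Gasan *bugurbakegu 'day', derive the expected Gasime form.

Gasime: *bugurbakegu
  bugurbakegu → bugorbakegu   [pre-rhotic lowering]
  bugorbakegu → bogorbakego   [vowel merger]
  bogorbakego → bogorbasego   [palatalisation]
  bogorbasego (rule 4 does not apply)
  bogorbasego → bokorbaseko   [unconditioned shift]
  giving Gasime bokorbaseko.

bokorbaseko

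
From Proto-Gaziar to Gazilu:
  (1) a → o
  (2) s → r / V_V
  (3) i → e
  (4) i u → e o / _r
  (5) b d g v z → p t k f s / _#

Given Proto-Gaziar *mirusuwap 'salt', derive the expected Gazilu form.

Gazilu: start from *mirusuwap.
  rule 1 (vowel merger): mirusuwap → mirusuwop
  rule 2 (rhotacism): mirusuwop → miruruwop
  rule 3 (vowel merger): miruruwop → meruruwop
  rule 4 (pre-rhotic lowering): meruruwop → meroruwop
  rule 5: no change — meroruwop
  ⇒ Gazilu meroruwop

meroruwop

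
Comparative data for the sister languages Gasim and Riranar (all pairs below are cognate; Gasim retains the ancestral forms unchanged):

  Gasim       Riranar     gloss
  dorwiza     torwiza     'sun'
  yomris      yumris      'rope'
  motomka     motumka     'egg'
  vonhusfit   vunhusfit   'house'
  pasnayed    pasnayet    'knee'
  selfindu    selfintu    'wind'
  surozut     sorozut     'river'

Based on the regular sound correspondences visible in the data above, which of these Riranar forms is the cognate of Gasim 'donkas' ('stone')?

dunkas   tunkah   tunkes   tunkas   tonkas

dorwiza ~ torwiza — Gasim d corresponds to Riranar t word-initially before a back vowel.
vonhusfit ~ vunhusfit — Gasim o corresponds to Riranar u after a consonant, before a nasal.
Applying these to Gasim 'donkas':
  donkas → tonkas   (d→t word-initially before a back vowel)
  tonkas → tunkas   (o→u after a consonant, before a nasal)
So the Riranar cognate is 'tunkas'.

tunkas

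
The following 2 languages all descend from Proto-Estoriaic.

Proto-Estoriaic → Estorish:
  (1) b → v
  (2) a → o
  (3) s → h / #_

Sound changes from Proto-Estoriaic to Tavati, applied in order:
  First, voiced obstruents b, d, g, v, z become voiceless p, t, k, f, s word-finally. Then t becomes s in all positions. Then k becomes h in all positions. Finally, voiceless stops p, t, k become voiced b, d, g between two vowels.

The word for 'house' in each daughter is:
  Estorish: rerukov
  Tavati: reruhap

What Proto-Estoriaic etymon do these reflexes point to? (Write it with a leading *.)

*rerukab

Position 6: Estorish has o, Tavati has a. Tavati preserves a here (none of its changes turn any other segment into a), so the proto-segment is *a.
Position 7: Estorish has v, Tavati has p. Taking the neighbouring segments as reconstructed: Estorish v could go back to *b or *v; Tavati p could go back to *p or *b — the one source consistent with every daughter is *b.
This points to *rerukab. Verify forward in each daughter:
Estorish: start from *rerukab.
  rule 1 (unconditioned shift): rerukab → rerukav
  rule 2 (vowel merger): rerukav → rerukov
  rule 3: no change — rerukov
  ⇒ Estorish rerukov
Tavati: *rerukab > rerukap > reruhap  (by final devoicing, unconditioned shift)
Only *rerukab yields all of Estorish rerukov, Tavati reruhap.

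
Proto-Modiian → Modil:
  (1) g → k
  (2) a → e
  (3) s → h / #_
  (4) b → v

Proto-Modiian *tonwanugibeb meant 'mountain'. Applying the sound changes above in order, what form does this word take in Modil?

Modil: *tonwanugibeb > tonwanukibeb > tonwenukibeb > tonwenukivev  (by unconditioned shift, vowel merger, unconditioned shift)

tonwenukivev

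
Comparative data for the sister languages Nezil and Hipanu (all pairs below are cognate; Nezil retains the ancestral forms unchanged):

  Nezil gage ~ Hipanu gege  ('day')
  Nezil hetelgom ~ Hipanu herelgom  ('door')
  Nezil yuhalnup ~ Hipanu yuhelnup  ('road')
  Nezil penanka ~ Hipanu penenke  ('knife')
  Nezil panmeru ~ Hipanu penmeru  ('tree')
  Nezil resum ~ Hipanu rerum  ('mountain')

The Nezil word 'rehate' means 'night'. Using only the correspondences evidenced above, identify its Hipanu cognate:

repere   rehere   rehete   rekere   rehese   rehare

rehere

gage ~ gege, yuhalnup ~ yuhelnup — Nezil a corresponds to Hipanu e after a consonant, before a consonant other than r, m, n, p, b, f, v.
hetelgom ~ herelgom — Nezil t corresponds to Hipanu r between vowels (before a front vowel).
Applying these to Nezil 'rehate':
  rehate → rehete   (a→e after a consonant, before a consonant other than r, m, n, p, b, f, v)
  rehete → rehere   (t→r between vowels (before a front vowel))
So the Hipanu cognate is 'rehere'.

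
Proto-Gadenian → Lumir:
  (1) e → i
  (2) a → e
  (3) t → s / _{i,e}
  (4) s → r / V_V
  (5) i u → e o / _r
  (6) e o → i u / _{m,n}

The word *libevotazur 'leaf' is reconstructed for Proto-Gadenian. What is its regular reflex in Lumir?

libivorezor

Lumir: *libevotazur > libivotazur > libivotezur > libivosezur > libivorezur > libivorezor  (by vowel merger, vowel merger, palatalisation, rhotacism, pre-rhotic lowering)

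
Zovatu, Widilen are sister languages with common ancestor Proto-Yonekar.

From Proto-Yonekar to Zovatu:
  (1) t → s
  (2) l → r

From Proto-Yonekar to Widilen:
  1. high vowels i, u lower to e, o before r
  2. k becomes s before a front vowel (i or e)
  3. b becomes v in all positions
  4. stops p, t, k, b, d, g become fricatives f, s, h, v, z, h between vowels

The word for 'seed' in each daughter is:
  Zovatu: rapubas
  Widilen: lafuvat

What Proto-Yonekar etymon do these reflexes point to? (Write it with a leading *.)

Position 3: Zovatu has p, Widilen has f. Zovatu preserves p here (none of its changes turn any other segment into p), so the proto-segment is *p.
Position 1: Zovatu has r, Widilen has l. Widilen preserves l here (none of its changes turn any other segment into l), so the proto-segment is *l.
Position 7: Zovatu has s, Widilen has t. Widilen preserves t here (none of its changes turn any other segment into t), so the proto-segment is *t.
Continuing position by position gives *lapubat; check it forward:
Zovatu: *lapubat > lapubas > rapubas  (by unconditioned shift, unconditioned shift)
Widilen: *lapubat > lapuvat > lafuvat  (by unconditioned shift, intervocalic lenition)
Only *lapubat yields all of Zovatu rapubas, Widilen lafuvat.

*lapubat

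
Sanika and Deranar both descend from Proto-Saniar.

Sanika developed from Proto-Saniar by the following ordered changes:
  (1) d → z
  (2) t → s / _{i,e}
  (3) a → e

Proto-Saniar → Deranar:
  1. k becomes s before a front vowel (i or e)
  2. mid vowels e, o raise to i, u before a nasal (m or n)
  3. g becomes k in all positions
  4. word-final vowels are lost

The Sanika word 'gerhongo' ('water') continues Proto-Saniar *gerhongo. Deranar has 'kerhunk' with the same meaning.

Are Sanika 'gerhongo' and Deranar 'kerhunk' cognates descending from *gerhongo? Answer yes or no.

yes

Derive the expected Deranar reflex of *gerhongo:
Deranar: start from *gerhongo.
  rule 1: no change — gerhongo
  rule 2 (pre-nasal raising): gerhongo → gerhungo
  rule 3 (unconditioned shift): gerhungo → kerhunko
  rule 4 (apocope): kerhunko → kerhunk
  ⇒ Deranar kerhunk
Deranar 'kerhunk' matches the regular reflex exactly, so the pair is cognate.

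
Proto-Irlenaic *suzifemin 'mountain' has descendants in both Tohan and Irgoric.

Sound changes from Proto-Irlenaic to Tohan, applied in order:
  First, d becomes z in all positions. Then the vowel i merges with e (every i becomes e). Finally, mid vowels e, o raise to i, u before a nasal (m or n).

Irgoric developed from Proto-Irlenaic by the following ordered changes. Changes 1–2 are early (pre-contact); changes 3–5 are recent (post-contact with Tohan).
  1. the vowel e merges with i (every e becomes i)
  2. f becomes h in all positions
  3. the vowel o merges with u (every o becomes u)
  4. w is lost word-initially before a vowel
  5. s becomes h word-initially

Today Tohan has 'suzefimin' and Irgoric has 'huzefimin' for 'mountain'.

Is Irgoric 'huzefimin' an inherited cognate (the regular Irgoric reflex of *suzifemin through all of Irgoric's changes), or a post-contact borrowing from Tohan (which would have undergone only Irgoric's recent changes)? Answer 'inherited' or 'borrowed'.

borrowed

If inherited, *suzifemin would pass through all of Irgoric's changes:
Irgoric: *suzifemin
  suzifemin → suzifimin   [vowel merger]
  suzifimin → suzihimin   [unconditioned shift]
  suzihimin (rule 3 does not apply)
  suzihimin (rule 4 does not apply)
  suzihimin → huzihimin   [debuccalisation]
  giving Irgoric huzihimin.
If borrowed from Tohan 'suzefimin' after the early changes, it would undergo only the recent ones:
  rule 3 (vowel merger): no change (suzefimin)
  rule 4 (glide loss): no change (suzefimin)
  rule 5 (debuccalisation): suzefimin → huzefimin
  ⇒ as a loan: huzefimin
Irgoric 'huzefimin' matches the loan outcome 'huzefimin', not the inherited 'huzihimin' — it skipped the early Irgoric changes, so it was borrowed from Tohan.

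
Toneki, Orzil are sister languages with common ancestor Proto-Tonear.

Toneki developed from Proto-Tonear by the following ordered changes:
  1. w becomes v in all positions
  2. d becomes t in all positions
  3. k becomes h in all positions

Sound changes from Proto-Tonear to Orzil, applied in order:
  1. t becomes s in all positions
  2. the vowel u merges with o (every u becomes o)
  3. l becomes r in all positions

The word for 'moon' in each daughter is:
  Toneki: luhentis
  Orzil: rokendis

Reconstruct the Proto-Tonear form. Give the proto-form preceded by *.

*lukendis

Position 3: Toneki has h, Orzil has k. Orzil preserves k here (none of its changes turn any other segment into k), so the proto-segment is *k.
Position 6: Toneki has t, Orzil has d. Orzil preserves d here (none of its changes turn any other segment into d), so the proto-segment is *d.
Position 2: Toneki has u, Orzil has o. Toneki preserves u here (none of its changes turn any other segment into u), so the proto-segment is *u.
This points to *lukendis. Verify forward in each daughter:
Toneki: start from *lukendis.
  rule 1: no change — lukendis
  rule 2 (unconditioned shift): lukendis → lukentis
  rule 3 (unconditioned shift): lukentis → luhentis
  ⇒ Toneki luhentis
Orzil: *lukendis
  lukendis (rule 1 does not apply)
  lukendis → lokendis   [vowel merger]
  lokendis → rokendis   [unconditioned shift]
  giving Orzil rokendis.
*lukendis is the unique common source.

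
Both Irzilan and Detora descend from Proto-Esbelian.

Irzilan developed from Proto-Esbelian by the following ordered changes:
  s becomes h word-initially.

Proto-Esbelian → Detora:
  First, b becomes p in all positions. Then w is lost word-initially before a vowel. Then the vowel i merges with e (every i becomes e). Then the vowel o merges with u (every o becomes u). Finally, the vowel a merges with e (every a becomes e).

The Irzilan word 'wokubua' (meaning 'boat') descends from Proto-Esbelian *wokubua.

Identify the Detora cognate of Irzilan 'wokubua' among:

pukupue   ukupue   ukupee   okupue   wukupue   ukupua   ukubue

Detora: *wokubua
  wokubua → wokupua   [unconditioned shift]
  wokupua → okupua   [glide loss]
  okupua (rule 3 does not apply)
  okupua → ukupua   [vowel merger]
  ukupua → ukupue   [vowel merger]
  giving Detora ukupue.

ukupue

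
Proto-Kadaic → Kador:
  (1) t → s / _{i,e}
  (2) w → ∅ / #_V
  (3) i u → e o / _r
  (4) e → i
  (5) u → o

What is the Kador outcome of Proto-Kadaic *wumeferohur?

omifirohor

Kador: start from *wumeferohur.
  rule 1: no change — wumeferohur
  rule 2 (glide loss): wumeferohur → umeferohur
  rule 3 (pre-rhotic lowering): umeferohur → umeferohor
  rule 4 (vowel merger): umeferohor → umifirohor
  rule 5 (vowel merger): umifirohor → omifirohor
  ⇒ Kador omifirohor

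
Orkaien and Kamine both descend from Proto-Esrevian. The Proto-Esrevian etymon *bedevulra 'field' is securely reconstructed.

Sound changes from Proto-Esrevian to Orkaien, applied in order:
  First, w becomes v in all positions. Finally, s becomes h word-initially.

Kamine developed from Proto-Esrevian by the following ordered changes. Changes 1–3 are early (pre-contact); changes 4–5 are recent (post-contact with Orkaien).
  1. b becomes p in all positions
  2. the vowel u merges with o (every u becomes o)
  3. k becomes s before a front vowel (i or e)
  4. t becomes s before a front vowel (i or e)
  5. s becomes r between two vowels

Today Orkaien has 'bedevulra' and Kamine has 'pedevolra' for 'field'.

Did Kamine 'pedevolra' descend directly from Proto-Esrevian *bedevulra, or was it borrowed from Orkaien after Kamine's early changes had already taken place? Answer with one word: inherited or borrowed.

inherited

If inherited, *bedevulra would pass through all of Kamine's changes:
Kamine: *bedevulra
  bedevulra → pedevulra   [unconditioned shift]
  pedevulra → pedevolra   [vowel merger]
  pedevolra (rule 3 does not apply)
  pedevolra (rule 4 does not apply)
  pedevolra (rule 5 does not apply)
  giving Kamine pedevolra.
If borrowed from Orkaien 'bedevulra' after the early changes, it would undergo only the recent ones:
  rule 4 (palatalisation): no change (bedevulra)
  rule 5 (rhotacism): no change (bedevulra)
  ⇒ as a loan: bedevulra
Kamine 'pedevolra' matches the inherited outcome exactly, so it is an inherited cognate, not a loan.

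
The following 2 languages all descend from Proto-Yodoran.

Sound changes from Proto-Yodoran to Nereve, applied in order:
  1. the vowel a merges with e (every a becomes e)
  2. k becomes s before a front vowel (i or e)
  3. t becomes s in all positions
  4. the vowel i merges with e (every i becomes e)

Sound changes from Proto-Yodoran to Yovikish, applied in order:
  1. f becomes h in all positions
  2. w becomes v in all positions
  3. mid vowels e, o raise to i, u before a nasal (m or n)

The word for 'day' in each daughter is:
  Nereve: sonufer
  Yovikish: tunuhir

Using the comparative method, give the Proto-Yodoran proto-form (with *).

Position 5: Nereve has f, Yovikish has h. Nereve preserves f here (none of its changes turn any other segment into f), so the proto-segment is *f.
Position 1: Nereve has s, Yovikish has t. Yovikish preserves t here (none of its changes turn any other segment into t), so the proto-segment is *t.
Continuing position by position gives *tonufir; check it forward:
Nereve: start from *tonufir.
  rule 1: no change — tonufir
  rule 2: no change — tonufir
  rule 3 (unconditioned shift): tonufir → sonufir
  rule 4 (vowel merger): sonufir → sonufer
  ⇒ Nereve sonufer
Yovikish: start from *tonufir.
  rule 1 (unconditioned shift): tonufir → tonuhir
  rule 2: no change — tonuhir
  rule 3 (pre-nasal raising): tonuhir → tunuhir
  ⇒ Yovikish tunuhir
*tonufir is the unique common source.

*tonufir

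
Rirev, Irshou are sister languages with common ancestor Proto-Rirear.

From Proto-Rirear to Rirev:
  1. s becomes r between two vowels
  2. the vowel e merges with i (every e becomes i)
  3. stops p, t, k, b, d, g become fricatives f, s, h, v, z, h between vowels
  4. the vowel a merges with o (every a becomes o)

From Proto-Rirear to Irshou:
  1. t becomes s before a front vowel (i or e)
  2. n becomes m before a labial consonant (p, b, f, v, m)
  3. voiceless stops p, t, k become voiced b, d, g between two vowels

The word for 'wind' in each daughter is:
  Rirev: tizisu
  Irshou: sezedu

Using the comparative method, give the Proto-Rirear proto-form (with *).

Position 4: Rirev has i, Irshou has e. Irshou preserves e here (none of its changes turn any other segment into e), so the proto-segment is *e.
Position 2: Rirev has i, Irshou has e. Irshou preserves e here (none of its changes turn any other segment into e), so the proto-segment is *e.
Continuing position by position gives *tezetu; check it forward:
Rirev: *tezetu > tizitu > tizisu  (by vowel merger, intervocalic lenition)
Irshou: *tezetu
  tezetu → sezetu   [palatalisation]
  sezetu (rule 2 does not apply)
  sezetu → sezedu   [intervocalic voicing]
  giving Irshou sezedu.
Only *tezetu yields all of Rirev tizisu, Irshou sezedu.

*tezetu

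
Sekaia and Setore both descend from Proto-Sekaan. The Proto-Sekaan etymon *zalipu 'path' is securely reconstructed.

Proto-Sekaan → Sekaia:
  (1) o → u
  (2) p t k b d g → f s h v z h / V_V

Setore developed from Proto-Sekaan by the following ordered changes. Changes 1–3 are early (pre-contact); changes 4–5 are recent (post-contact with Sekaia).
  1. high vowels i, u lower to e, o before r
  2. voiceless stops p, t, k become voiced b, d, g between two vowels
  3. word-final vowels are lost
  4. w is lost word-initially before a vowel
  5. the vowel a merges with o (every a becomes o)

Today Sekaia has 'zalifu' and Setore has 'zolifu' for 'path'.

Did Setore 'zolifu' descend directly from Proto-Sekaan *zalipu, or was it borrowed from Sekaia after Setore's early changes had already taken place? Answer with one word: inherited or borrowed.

If inherited, *zalipu would pass through all of Setore's changes:
Setore: *zalipu > zalibu > zalib > zolib  (by intervocalic voicing, apocope, vowel merger)
If borrowed from Sekaia 'zalifu' after the early changes, it would undergo only the recent ones:
  rule 4 (glide loss): no change (zalifu)
  rule 5 (vowel merger): zalifu → zolifu
  ⇒ as a loan: zolifu
Setore 'zolifu' matches the loan outcome 'zolifu', not the inherited 'zolib' — it skipped the early Setore changes, so it was borrowed from Sekaia.

borrowed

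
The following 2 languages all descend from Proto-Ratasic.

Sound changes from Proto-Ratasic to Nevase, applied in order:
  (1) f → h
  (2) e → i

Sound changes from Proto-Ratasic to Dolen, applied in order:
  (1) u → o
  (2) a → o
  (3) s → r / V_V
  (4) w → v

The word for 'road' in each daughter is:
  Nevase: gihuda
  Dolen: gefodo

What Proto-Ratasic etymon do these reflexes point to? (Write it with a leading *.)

*gefuda

Position 4: Nevase has u, Dolen has o. Nevase preserves u here (none of its changes turn any other segment into u), so the proto-segment is *u.
Position 3: Nevase has h, Dolen has f. Dolen preserves f here (none of its changes turn any other segment into f), so the proto-segment is *f.
Position 2: Nevase has i, Dolen has e. Dolen preserves e here (none of its changes turn any other segment into e), so the proto-segment is *e.
Continuing position by position gives *gefuda; check it forward:
Nevase: *gefuda > gehuda > gihuda  (by unconditioned shift, vowel merger)
Dolen: start from *gefuda.
  rule 1 (vowel merger): gefuda → gefoda
  rule 2 (vowel merger): gefoda → gefodo
  rule 3: no change — gefodo
  rule 4: no change — gefodo
  ⇒ Dolen gefodo
No other proto-form is consistent with every reflex, so the reconstruction is *gefuda.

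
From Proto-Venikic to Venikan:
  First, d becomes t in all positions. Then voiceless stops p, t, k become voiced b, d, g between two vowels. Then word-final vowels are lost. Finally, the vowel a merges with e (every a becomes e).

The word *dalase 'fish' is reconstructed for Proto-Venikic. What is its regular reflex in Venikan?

teles

Venikan: start from *dalase.
  rule 1 (unconditioned shift): dalase → talase
  rule 2: no change — talase
  rule 3 (apocope): talase → talas
  rule 4 (vowel merger): talas → teles
  ⇒ Venikan teles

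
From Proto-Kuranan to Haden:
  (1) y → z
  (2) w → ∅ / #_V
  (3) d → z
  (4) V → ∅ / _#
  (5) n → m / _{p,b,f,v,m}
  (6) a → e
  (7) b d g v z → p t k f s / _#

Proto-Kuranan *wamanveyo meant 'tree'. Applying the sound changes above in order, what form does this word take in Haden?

Haden: start from *wamanveyo.
  rule 1 (unconditioned shift): wamanveyo → wamanvezo
  rule 2 (glide loss): wamanvezo → amanvezo
  rule 3: no change — amanvezo
  rule 4 (apocope): amanvezo → amanvez
  rule 5 (nasal place assimilation): amanvez → amamvez
  rule 6 (vowel merger): amamvez → ememvez
  rule 7 (final devoicing): ememvez → ememves
  ⇒ Haden ememves

ememves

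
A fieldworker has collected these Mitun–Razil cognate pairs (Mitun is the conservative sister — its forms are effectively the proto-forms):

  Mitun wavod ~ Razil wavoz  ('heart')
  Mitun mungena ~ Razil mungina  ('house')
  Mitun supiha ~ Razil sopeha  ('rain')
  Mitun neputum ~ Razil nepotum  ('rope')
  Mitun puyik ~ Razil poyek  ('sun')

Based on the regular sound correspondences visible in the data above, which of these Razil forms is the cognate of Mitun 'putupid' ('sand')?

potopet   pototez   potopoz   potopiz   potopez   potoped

neputum ~ nepotum, puyik ~ poyek — Mitun u corresponds to Razil o after a consonant, before a consonant other than r, m, n, p, b, f, v.
supiha ~ sopeha — Mitun u corresponds to Razil o after a consonant, before a labial obstruent.
supiha ~ sopeha, puyik ~ poyek — Mitun i corresponds to Razil e after a consonant, before a consonant other than r, m, n, p, b, f, v.
wavod ~ wavoz — Mitun d corresponds to Razil z word-finally.
Applying these to Mitun 'putupid':
  putupid → potupid   (u→o after a consonant, before a consonant other than r, m, n, p, b, f, v)
  potupid → potopid   (u→o after a consonant, before a labial obstruent)
  potopid → potoped   (i→e after a consonant, before a consonant other than r, m, n, p, b, f, v)
  potoped → potopez   (d→z word-finally)
So the Razil cognate is 'potopez'.

potopez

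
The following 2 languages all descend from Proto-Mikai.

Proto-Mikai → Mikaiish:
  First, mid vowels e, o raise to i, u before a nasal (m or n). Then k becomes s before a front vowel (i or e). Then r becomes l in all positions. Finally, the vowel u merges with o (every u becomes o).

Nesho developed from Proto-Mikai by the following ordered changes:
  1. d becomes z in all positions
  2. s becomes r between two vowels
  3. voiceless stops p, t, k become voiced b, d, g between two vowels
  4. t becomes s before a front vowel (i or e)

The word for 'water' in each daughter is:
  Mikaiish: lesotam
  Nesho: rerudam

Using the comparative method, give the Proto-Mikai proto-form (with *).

*resutam

Position 4: Mikaiish has o, Nesho has u. Nesho preserves u here (none of its changes turn any other segment into u), so the proto-segment is *u.
Position 5: Mikaiish has t, Nesho has d. Mikaiish preserves t here (none of its changes turn any other segment into t), so the proto-segment is *t.
Continuing position by position gives *resutam; check it forward:
Mikaiish: *resutam
  resutam (rule 1 does not apply)
  resutam (rule 2 does not apply)
  resutam → lesutam   [unconditioned shift]
  lesutam → lesotam   [vowel merger]
  giving Mikaiish lesotam.
Nesho: *resutam
  resutam (rule 1 does not apply)
  resutam → rerutam   [rhotacism]
  rerutam → rerudam   [intervocalic voicing]
  rerudam (rule 4 does not apply)
  giving Nesho rerudam.
*resutam is the unique common source.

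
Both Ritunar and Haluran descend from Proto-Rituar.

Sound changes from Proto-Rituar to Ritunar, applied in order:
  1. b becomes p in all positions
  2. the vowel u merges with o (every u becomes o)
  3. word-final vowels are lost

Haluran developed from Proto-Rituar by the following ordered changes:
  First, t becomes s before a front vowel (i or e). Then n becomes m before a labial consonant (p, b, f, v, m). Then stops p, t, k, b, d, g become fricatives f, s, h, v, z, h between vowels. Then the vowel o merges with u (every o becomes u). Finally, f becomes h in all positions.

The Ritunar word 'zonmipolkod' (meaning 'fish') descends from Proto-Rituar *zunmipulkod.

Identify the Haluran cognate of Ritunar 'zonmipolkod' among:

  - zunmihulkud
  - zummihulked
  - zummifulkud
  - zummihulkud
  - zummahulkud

Haluran: *zunmipulkod > zummipulkod > zummifulkod > zummifulkud > zummihulkud  (by nasal place assimilation, intervocalic lenition, vowel merger, unconditioned shift)
Among the options, 'zummihulkud' alone shows every Haluran change applied in order.

zummihulkud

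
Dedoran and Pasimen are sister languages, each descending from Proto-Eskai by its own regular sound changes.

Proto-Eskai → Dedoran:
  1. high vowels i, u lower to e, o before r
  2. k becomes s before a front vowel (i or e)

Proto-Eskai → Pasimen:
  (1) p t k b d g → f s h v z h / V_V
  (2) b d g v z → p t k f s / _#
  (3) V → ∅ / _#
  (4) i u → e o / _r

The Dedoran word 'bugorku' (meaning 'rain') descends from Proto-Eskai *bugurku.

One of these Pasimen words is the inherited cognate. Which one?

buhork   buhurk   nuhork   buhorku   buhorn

buhork

Pasimen: *bugurku > buhurku > buhurk > buhork  (by intervocalic lenition, apocope, pre-rhotic lowering)
The other candidates each miss or misapply at least one Pasimen change.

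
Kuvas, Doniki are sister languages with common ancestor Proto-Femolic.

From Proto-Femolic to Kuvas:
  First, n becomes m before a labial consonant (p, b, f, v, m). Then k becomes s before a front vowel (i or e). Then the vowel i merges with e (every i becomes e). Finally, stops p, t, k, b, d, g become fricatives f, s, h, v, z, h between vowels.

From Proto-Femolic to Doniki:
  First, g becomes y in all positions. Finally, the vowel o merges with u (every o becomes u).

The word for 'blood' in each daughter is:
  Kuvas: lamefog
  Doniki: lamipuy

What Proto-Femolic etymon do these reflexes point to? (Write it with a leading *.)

Position 5: Kuvas has f, Doniki has p. Doniki preserves p here (none of its changes turn any other segment into p), so the proto-segment is *p.
Position 6: Kuvas has o, Doniki has u. Kuvas preserves o here (none of its changes turn any other segment into o), so the proto-segment is *o.
Position 4: Kuvas has e, Doniki has i. Doniki preserves i here (none of its changes turn any other segment into i), so the proto-segment is *i.
This points to *lamipog. Verify forward in each daughter:
Kuvas: *lamipog > lamepog > lamefog  (by vowel merger, intervocalic lenition)
Doniki: *lamipog
  lamipog → lamipoy   [unconditioned shift]
  lamipoy → lamipuy   [vowel merger]
  giving Doniki lamipuy.
Only *lamipog yields all of Kuvas lamefog, Doniki lamipuy.

*lamipog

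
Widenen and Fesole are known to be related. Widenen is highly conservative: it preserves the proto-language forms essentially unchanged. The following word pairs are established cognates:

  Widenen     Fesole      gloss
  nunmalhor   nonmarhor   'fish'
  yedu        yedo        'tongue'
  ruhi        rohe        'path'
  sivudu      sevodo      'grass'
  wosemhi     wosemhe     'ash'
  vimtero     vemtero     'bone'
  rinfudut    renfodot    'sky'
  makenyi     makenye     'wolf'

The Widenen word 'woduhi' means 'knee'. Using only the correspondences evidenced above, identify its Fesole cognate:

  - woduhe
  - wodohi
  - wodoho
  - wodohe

ruhi ~ rohe, sivudu ~ sevodo — Widenen u corresponds to Fesole o after a consonant, before a consonant other than r, m, n, p, b, f, v.
ruhi ~ rohe, wosemhi ~ wosemhe — Widenen i corresponds to Fesole e word-finally.
Applying these to Widenen 'woduhi':
  woduhi → wodohi   (u→o after a consonant, before a consonant other than r, m, n, p, b, f, v)
  wodohi → wodohe   (i→e word-finally)
So the Fesole cognate is 'wodohe'.

wodohe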